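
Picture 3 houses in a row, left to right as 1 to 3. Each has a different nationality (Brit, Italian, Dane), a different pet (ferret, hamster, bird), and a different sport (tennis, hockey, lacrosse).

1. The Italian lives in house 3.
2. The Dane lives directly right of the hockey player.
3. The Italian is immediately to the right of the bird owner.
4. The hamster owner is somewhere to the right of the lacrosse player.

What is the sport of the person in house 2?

lacrosse

Clue 1 places the Italian in house 3.
By clue 3, the bird owner is in house 2.
The only nationality still possible for house 1 is Brit.
So house 2 gets Dane for nationality.
That leaves ferret as the pet for house 1.
The only pet still possible for house 3 is hamster.
House 3 sport: only tennis fits.
Clue 2 places the hockey player in house 1.
That leaves lacrosse as the sport for house 2.
So: house 1 = Brit/ferret/hockey, house 2 = Dane/bird/lacrosse, house 3 = Italian/hamster/tennis.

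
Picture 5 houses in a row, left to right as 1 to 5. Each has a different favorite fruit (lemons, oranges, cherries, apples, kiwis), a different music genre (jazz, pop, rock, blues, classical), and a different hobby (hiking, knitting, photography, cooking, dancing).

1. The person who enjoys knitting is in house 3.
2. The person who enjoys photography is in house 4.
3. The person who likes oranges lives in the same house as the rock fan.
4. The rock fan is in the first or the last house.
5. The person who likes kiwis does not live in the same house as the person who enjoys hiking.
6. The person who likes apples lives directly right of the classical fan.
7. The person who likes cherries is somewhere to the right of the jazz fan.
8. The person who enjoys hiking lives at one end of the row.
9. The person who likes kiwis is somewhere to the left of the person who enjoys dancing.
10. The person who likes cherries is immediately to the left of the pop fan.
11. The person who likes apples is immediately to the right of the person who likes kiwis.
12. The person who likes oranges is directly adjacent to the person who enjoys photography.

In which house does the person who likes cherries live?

Clue 1 places the person who enjoys knitting in house 3.
Clue 2 places the person who enjoys photography in house 4.
Clue 3 places the person who likes oranges in house 5.
By clue 3, the rock fan is in house 5.
The person who likes cherries is narrowed to house 2 or 3; consider each.
Placing it in house 2 leads to a contradiction, so it's in house 3.
The pop fan is in house 4 (clue 10).
By clue 11, the person who likes apples is in house 2.
Clue 11: the person who likes kiwis is in house 1.
House 4 favorite fruit: only lemons fits.
Clue 5 places the person who enjoys hiking in house 5.
By clue 6, the classical fan is in house 1.
House 3's music genre must be blues (nothing else left).
The only hobby still possible for house 1 is cooking.
That leaves dancing as the hobby for house 2.
So house 2 gets jazz for music genre.
So: house 1 = kiwis/classical/cooking, house 2 = apples/jazz/dancing, house 3 = cherries/blues/knitting, house 4 = lemons/pop/photography, house 5 = oranges/rock/hiking.

3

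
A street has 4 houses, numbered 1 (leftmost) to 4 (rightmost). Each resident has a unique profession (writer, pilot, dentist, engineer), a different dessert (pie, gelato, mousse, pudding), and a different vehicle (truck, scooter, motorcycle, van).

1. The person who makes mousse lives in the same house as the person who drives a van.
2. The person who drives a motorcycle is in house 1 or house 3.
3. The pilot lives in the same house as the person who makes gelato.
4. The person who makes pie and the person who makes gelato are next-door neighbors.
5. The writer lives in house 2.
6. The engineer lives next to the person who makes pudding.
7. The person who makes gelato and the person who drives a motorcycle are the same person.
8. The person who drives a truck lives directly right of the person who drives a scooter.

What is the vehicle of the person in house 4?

By clue 5, the writer is in house 2.
The pilot is narrowed to house 1 or 3; consider each.
Placing it in house 3 leads to a contradiction, so it's in house 1.
By clue 3, the person who makes gelato is in house 1.
The person who makes pie is in house 2 (clue 4).
The person who drives a motorcycle is in house 1 (clue 7).
House 2's vehicle must be scooter (nothing else left).
Clue 8 places the person who drives a truck in house 3.
House 4's vehicle must be van (nothing else left).
Clue 1 places the person who makes mousse in house 4.
That leaves pudding as the dessert for house 3.
The engineer is in house 4 (clue 6).
That leaves dentist as the profession for house 3.
So: house 1 = pilot/gelato/motorcycle, house 2 = writer/pie/scooter, house 3 = dentist/pudding/truck, house 4 = engineer/mousse/van.

van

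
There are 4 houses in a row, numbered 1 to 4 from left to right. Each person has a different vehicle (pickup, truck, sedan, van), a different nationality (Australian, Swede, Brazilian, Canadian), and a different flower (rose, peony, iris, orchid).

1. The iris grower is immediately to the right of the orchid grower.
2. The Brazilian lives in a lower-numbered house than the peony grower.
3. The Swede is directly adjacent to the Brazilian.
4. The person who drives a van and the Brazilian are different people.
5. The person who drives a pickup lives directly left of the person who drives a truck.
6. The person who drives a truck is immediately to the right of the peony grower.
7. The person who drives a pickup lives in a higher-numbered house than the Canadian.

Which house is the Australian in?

House 4's nationality must be Australian (nothing else left).
House 3 nationality: only Swede fits.
By clue 3, the Brazilian is in house 2.
That leaves Canadian as the nationality for house 1.
Clue 2: the peony grower is in house 3.
By clue 6, the person who drives a truck is in house 4.
Clue 1 places the iris grower in house 2.
From clue 1, the orchid grower must be in house 1.
By clue 5, the person who drives a pickup is in house 3.
House 1 vehicle: only van fits.
That leaves sedan as the vehicle for house 2.
The only flower still possible for house 4 is rose.
So: house 1 = van/Canadian/orchid, house 2 = sedan/Brazilian/iris, house 3 = pickup/Swede/peony, house 4 = truck/Australian/rose.

4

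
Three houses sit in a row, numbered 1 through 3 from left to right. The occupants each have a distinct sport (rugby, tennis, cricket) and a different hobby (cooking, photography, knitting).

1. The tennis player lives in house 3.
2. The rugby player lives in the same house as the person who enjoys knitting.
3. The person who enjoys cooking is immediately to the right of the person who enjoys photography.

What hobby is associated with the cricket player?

photography

From clue 1, the tennis player must be in house 3.
So house 3 gets cooking for hobby.
The person who enjoys photography is in house 2 (clue 3).
That leaves knitting as the hobby for house 1.
The rugby player is in house 1 (clue 2).
House 2 sport: only cricket fits.
So: house 1 = rugby/knitting, house 2 = cricket/photography, house 3 = tennis/cooking.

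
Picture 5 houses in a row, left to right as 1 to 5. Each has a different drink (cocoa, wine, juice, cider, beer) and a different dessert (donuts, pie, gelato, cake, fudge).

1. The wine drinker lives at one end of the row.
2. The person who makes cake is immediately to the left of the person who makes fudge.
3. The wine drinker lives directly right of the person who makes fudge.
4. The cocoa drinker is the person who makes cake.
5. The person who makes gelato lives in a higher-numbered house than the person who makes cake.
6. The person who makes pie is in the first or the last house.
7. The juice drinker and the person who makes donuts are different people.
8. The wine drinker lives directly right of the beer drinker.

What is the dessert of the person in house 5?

gelato

From clue 3, the wine drinker must be in house 5.
Clue 3 places the person who makes fudge in house 4.
The beer drinker is in house 4 (clue 8).
The person who makes cake is in house 3 (clue 2).
From clue 4, the cocoa drinker must be in house 3.
Clue 5: the person who makes gelato is in house 5.
So house 2 gets donuts for dessert.
Clue 7 places the juice drinker in house 1.
The only drink still possible for house 2 is cider.
So house 1 gets pie for dessert.
So: house 1 = juice/pie, house 2 = cider/donuts, house 3 = cocoa/cake, house 4 = beer/fudge, house 5 = wine/gelato.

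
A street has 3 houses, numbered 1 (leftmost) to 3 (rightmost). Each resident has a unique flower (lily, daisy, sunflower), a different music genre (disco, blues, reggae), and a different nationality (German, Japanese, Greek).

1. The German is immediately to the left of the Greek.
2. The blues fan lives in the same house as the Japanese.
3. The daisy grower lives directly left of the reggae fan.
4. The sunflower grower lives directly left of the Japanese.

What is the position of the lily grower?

House 3's flower must be lily (nothing else left).
The only nationality still possible for house 1 is German.
By clue 1, the Greek is in house 2.
The only music genre still possible for house 1 is disco.
House 3's nationality must be Japanese (nothing else left).
The blues fan is in house 3 (clue 2).
Clue 4 places the sunflower grower in house 2.
House 1 flower: only daisy fits.
House 2's music genre must be reggae (nothing else left).
So: house 1 = daisy/disco/German, house 2 = sunflower/reggae/Greek, house 3 = lily/blues/Japanese.

3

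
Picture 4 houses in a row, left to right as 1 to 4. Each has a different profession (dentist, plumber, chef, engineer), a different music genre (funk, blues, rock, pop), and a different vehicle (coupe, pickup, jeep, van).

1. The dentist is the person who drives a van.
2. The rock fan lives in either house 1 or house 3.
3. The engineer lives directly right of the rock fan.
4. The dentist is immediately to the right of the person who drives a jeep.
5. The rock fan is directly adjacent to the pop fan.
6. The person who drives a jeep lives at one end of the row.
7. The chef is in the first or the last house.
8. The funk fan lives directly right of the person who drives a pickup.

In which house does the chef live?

1

Clue 6: the person who drives a jeep is in house 1.
By clue 4, the dentist is in house 2.
So house 3 gets plumber for profession.
The only profession still possible for house 4 is engineer.
Clue 1: the person who drives a van is in house 2.
Clue 3 places the rock fan in house 3.
That leaves chef as the profession for house 1.
The only music genre still possible for house 1 is blues.
The only music genre still possible for house 2 is pop.
House 4's music genre must be funk (nothing else left).
The only vehicle still possible for house 4 is coupe.
The only vehicle still possible for house 3 is pickup.
So: house 1 = chef/blues/jeep, house 2 = dentist/pop/van, house 3 = plumber/rock/pickup, house 4 = engineer/funk/coupe.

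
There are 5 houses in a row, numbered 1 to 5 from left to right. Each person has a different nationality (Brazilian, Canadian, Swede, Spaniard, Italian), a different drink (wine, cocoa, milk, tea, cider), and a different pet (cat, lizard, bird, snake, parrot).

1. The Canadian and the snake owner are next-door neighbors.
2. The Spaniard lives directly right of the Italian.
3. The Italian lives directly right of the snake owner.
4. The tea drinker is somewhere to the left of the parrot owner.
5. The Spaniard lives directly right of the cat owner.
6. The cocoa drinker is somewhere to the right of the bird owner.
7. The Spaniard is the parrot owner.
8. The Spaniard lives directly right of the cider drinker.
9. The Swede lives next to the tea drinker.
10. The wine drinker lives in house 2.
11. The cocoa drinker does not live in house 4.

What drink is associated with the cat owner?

cider

The wine drinker is in house 2 (clue 10).
The Italian is narrowed to house 3 or 4; consider each.
Placing it in house 4 leads to a contradiction, so it's in house 3.
By clue 2, the Spaniard is in house 4.
The snake owner is in house 2 (clue 3).
Clue 5: the cat owner is in house 3.
Clue 7 places the parrot owner in house 4.
From clue 8, the cider drinker must be in house 3.
So house 5 gets lizard for pet.
By clue 1, the Canadian is in house 1.
By clue 4, the tea drinker is in house 1.
The Swede is in house 2 (clue 9).
So house 5 gets Brazilian for nationality.
The only drink still possible for house 4 is milk.
So house 5 gets cocoa for drink.
That leaves bird as the pet for house 1.
So: house 1 = Canadian/tea/bird, house 2 = Swede/wine/snake, house 3 = Italian/cider/cat, house 4 = Spaniard/milk/parrot, house 5 = Brazilian/cocoa/lizard.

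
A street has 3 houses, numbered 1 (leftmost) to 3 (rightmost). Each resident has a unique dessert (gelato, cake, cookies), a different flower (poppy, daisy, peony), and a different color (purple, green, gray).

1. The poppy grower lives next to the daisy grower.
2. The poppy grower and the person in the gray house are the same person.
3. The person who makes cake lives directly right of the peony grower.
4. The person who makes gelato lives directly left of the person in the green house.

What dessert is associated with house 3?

The person who makes cake is narrowed to house 2 or 3; consider each.
Placing it in house 3 leads to a contradiction, so it's in house 2.
By clue 3, the peony grower is in house 1.
The only dessert still possible for house 3 is cookies.
By clue 4, the person in the green house is in house 2.
The only dessert still possible for house 1 is gelato.
House 1's color must be purple (nothing else left).
So house 3 gets gray for color.
From clue 2, the poppy grower must be in house 3.
So house 2 gets daisy for flower.
So: house 1 = gelato/peony/purple, house 2 = cake/daisy/green, house 3 = cookies/poppy/gray.

cookies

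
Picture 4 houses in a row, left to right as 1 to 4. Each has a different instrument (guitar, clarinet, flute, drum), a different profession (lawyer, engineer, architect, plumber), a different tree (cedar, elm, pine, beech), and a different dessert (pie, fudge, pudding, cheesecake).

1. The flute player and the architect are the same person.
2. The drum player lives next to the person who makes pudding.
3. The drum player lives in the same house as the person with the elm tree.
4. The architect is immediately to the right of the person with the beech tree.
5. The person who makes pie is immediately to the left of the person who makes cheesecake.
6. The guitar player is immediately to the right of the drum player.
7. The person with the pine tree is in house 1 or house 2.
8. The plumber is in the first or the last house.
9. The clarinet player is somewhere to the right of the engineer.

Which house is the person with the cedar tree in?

4

House 1 instrument: only drum fits.
House 4's tree must be cedar (nothing else left).
Clue 2 places the person who makes pudding in house 2.
From clue 3, the person with the elm tree must be in house 1.
By clue 6, the guitar player is in house 2.
The only tree still possible for house 2 is pine.
House 3 tree: only beech fits.
Clue 4 places the architect in house 4.
By clue 5, the person who makes pie is in house 3.
By clue 5, the person who makes cheesecake is in house 4.
House 1 profession: only plumber fits.
House 1 dessert: only fudge fits.
From clue 1, the flute player must be in house 4.
So house 3 gets clarinet for instrument.
Clue 9 places the engineer in house 2.
The only profession still possible for house 3 is lawyer.
So: house 1 = drum/plumber/elm/fudge, house 2 = guitar/engineer/pine/pudding, house 3 = clarinet/lawyer/beech/pie, house 4 = flute/architect/cedar/cheesecake.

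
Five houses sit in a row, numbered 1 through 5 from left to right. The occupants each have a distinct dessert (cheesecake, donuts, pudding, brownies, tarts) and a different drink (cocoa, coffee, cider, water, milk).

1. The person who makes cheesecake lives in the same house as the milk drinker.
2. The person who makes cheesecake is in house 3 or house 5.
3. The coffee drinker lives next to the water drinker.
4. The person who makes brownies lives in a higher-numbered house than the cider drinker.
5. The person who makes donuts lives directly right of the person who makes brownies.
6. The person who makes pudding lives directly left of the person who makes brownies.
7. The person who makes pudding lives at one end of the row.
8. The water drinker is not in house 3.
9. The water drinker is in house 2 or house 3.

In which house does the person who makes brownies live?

By clue 7, the person who makes pudding is in house 1.
Clue 9: the water drinker is in house 2.
Clue 6 places the person who makes brownies in house 2.
House 4 drink: only cocoa fits.
So house 5 gets milk for drink.
Clue 1: the person who makes cheesecake is in house 5.
By clue 4, the cider drinker is in house 1.
Clue 5: the person who makes donuts is in house 3.
That leaves tarts as the dessert for house 4.
That leaves coffee as the drink for house 3.
So: house 1 = pudding/cider, house 2 = brownies/water, house 3 = donuts/coffee, house 4 = tarts/cocoa, house 5 = cheesecake/milk.

2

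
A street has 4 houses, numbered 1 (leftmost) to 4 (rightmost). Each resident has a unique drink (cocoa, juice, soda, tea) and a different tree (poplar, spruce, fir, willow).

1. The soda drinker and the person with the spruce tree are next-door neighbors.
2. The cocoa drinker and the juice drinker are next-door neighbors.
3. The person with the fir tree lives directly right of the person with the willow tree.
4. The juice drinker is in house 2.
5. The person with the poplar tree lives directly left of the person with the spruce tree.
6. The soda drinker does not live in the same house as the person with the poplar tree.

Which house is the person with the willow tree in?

From clue 4, the juice drinker must be in house 2.
The cocoa drinker is narrowed to house 1 or 3; consider each.
Placing it in house 3 leads to a contradiction, so it's in house 1.
The soda drinker is narrowed to house 3 or 4; consider each.
Placing it in house 4 leads to a contradiction, so it's in house 3.
The person with the poplar tree is in house 1 (clue 6).
The only drink still possible for house 4 is tea.
By clue 5, the person with the spruce tree is in house 2.
So house 3 gets willow for tree.
House 4's tree must be fir (nothing else left).
So: house 1 = cocoa/poplar, house 2 = juice/spruce, house 3 = soda/willow, house 4 = tea/fir.

3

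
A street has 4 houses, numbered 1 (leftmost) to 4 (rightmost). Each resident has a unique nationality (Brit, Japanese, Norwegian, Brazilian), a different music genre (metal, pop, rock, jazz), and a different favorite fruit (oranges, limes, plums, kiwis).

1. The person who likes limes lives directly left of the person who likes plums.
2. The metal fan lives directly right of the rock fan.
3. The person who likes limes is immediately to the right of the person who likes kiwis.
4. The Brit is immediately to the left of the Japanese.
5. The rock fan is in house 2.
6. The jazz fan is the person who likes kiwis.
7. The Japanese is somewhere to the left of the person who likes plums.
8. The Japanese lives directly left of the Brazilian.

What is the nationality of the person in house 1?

Clue 5: the rock fan is in house 2.
The only music genre still possible for house 1 is jazz.
Clue 2 places the metal fan in house 3.
From clue 6, the person who likes kiwis must be in house 1.
The only music genre still possible for house 4 is pop.
Clue 3: the person who likes limes is in house 2.
Clue 1: the person who likes plums is in house 3.
The Japanese is in house 2 (clue 7).
Clue 8: the Brazilian is in house 3.
House 4's nationality must be Norwegian (nothing else left).
House 4's favorite fruit must be oranges (nothing else left).
House 1's nationality must be Brit (nothing else left).
So: house 1 = Brit/jazz/kiwis, house 2 = Japanese/rock/limes, house 3 = Brazilian/metal/plums, house 4 = Norwegian/pop/oranges.

Brit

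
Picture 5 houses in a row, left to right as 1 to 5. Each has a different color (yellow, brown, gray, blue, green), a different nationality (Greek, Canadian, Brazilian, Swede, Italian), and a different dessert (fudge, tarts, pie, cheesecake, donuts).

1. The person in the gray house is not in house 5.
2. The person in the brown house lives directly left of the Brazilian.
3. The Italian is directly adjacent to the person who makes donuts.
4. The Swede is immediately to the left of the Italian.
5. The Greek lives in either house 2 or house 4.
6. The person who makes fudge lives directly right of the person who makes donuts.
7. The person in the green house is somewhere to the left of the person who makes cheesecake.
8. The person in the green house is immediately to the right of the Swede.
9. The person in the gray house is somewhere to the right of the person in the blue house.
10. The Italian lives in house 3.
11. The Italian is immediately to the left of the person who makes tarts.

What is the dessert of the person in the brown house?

tarts

Clue 10 places the Italian in house 3.
By clue 11, the person who makes tarts is in house 4.
That leaves yellow as the color for house 5.
By clue 3, the person who makes donuts is in house 2.
Clue 4: the Swede is in house 2.
The person who makes fudge is in house 3 (clue 6).
By clue 8, the person in the green house is in house 3.
That leaves Canadian as the nationality for house 1.
That leaves Brazilian as the nationality for house 5.
House 1's dessert must be pie (nothing else left).
That leaves cheesecake as the dessert for house 5.
Clue 2: the person in the brown house is in house 4.
The only color still possible for house 1 is blue.
House 2 color: only gray fits.
So house 4 gets Greek for nationality.
So: house 1 = blue/Canadian/pie, house 2 = gray/Swede/donuts, house 3 = green/Italian/fudge, house 4 = brown/Greek/tarts, house 5 = yellow/Brazilian/cheesecake.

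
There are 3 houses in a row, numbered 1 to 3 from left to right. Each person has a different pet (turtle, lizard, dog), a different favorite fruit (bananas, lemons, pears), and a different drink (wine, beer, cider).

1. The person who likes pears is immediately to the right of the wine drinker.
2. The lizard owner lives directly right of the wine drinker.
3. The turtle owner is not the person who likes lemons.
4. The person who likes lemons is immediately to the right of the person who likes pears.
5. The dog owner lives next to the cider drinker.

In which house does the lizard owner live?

The person who likes lemons is in house 3 (clue 4).
Clue 4: the person who likes pears is in house 2.
That leaves bananas as the favorite fruit for house 1.
Clue 1 places the wine drinker in house 1.
Clue 2 places the lizard owner in house 2.
So house 3 gets dog for pet.
Clue 5 places the cider drinker in house 2.
That leaves turtle as the pet for house 1.
The only drink still possible for house 3 is beer.
So: house 1 = turtle/bananas/wine, house 2 = lizard/pears/cider, house 3 = dog/lemons/beer.

2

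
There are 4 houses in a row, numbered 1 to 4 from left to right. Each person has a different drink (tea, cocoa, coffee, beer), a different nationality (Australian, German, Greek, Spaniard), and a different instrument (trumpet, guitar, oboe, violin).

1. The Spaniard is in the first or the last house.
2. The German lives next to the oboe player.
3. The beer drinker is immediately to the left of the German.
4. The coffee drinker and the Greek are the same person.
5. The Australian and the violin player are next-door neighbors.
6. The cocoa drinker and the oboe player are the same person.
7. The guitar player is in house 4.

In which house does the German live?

By clue 7, the guitar player is in house 4.
The Spaniard is narrowed to house 1 or 4; consider each.
Placing it in house 4 leads to a contradiction, so it's in house 1.
The beer drinker is narrowed to house 1 or 2 or 3; consider each.
Placing it in house 2 and house 3 leads to a contradiction, so it's in house 1.
The German is in house 2 (clue 3).
From clue 6, the cocoa drinker must be in house 3.
Clue 6 places the oboe player in house 3.
House 2 drink: only tea fits.
So house 4 gets coffee for drink.
That leaves trumpet as the instrument for house 1.
House 2's instrument must be violin (nothing else left).
Clue 4 places the Greek in house 4.
From clue 5, the Australian must be in house 3.
So: house 1 = beer/Spaniard/trumpet, house 2 = tea/German/violin, house 3 = cocoa/Australian/oboe, house 4 = coffee/Greek/guitar.

2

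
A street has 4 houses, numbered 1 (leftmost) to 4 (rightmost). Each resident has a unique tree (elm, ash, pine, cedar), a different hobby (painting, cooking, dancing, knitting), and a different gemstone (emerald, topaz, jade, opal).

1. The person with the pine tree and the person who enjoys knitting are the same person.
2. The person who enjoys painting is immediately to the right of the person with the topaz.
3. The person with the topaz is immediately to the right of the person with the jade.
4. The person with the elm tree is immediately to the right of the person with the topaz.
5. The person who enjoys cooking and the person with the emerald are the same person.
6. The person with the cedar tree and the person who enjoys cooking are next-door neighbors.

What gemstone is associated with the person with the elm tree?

opal

The person with the elm tree is narrowed to house 3 or 4; consider each.
Placing it in house 3 leads to a contradiction, so it's in house 4.
Clue 4: the person with the topaz is in house 3.
The person who enjoys painting is in house 4 (clue 2).
Clue 3: the person with the jade is in house 2.
Clue 5: the person who enjoys cooking is in house 1.
The person with the emerald is in house 1 (clue 5).
From clue 6, the person with the cedar tree must be in house 2.
House 4 gemstone: only opal fits.
From clue 1, the person with the pine tree must be in house 3.
By clue 1, the person who enjoys knitting is in house 3.
The only tree still possible for house 1 is ash.
The only hobby still possible for house 2 is dancing.
So: house 1 = ash/cooking/emerald, house 2 = cedar/dancing/jade, house 3 = pine/knitting/topaz, house 4 = elm/painting/opal.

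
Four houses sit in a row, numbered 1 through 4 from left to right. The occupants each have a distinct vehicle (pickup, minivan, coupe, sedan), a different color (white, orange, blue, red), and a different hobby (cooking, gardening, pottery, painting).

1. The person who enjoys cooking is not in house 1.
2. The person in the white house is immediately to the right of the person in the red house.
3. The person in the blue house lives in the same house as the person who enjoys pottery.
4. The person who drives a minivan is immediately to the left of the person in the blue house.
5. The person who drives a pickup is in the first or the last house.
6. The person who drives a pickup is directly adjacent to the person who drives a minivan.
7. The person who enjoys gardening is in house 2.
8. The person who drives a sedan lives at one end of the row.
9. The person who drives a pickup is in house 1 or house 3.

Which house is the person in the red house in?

1

Clue 7 places the person who enjoys gardening in house 2.
Clue 9: the person who drives a pickup is in house 1.
House 4 vehicle: only sedan fits.
Clue 6: the person who drives a minivan is in house 2.
That leaves coupe as the vehicle for house 3.
The only hobby still possible for house 1 is painting.
Clue 4: the person in the blue house is in house 3.
From clue 2, the person in the white house must be in house 2.
The person in the red house is in house 1 (clue 2).
The person who enjoys pottery is in house 3 (clue 3).
That leaves orange as the color for house 4.
House 4 hobby: only cooking fits.
So: house 1 = pickup/red/painting, house 2 = minivan/white/gardening, house 3 = coupe/blue/pottery, house 4 = sedan/orange/cooking.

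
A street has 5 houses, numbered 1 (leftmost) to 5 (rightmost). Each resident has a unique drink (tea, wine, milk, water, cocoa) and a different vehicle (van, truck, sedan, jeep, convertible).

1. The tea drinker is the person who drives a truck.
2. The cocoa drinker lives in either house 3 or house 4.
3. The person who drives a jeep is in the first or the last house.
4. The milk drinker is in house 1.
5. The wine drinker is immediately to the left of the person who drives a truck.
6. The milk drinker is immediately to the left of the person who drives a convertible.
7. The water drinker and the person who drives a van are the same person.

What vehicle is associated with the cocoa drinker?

Clue 4 places the milk drinker in house 1.
By clue 6, the person who drives a convertible is in house 2.
House 2 drink: only wine fits.
From clue 5, the person who drives a truck must be in house 3.
By clue 1, the tea drinker is in house 3.
The only drink still possible for house 4 is cocoa.
So house 5 gets water for drink.
Clue 7 places the person who drives a van in house 5.
House 1's vehicle must be jeep (nothing else left).
That leaves sedan as the vehicle for house 4.
So: house 1 = milk/jeep, house 2 = wine/convertible, house 3 = tea/truck, house 4 = cocoa/sedan, house 5 = water/van.

sedan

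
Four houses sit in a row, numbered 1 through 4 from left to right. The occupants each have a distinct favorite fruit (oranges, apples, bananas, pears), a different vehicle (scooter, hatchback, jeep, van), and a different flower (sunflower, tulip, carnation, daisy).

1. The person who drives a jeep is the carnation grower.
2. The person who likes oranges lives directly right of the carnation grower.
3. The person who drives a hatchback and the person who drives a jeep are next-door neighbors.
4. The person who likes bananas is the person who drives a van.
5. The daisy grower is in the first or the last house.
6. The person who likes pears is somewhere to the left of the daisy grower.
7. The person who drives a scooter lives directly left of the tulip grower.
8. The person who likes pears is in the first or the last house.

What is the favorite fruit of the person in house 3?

Clue 6: the daisy grower is in house 4.
Clue 8: the person who likes pears is in house 1.
The person who drives a scooter is narrowed to house 1 or 2; consider each.
Placing it in house 2 leads to a contradiction, so it's in house 1.
By clue 7, the tulip grower is in house 2.
The person who drives a jeep is in house 3 (clue 1).
From clue 1, the carnation grower must be in house 3.
By clue 2, the person who likes oranges is in house 4.
House 1 flower: only sunflower fits.
The person who likes bananas is in house 2 (clue 4).
From clue 4, the person who drives a van must be in house 2.
The only favorite fruit still possible for house 3 is apples.
So house 4 gets hatchback for vehicle.
So: house 1 = pears/scooter/sunflower, house 2 = bananas/van/tulip, house 3 = apples/jeep/carnation, house 4 = oranges/hatchback/daisy.

apples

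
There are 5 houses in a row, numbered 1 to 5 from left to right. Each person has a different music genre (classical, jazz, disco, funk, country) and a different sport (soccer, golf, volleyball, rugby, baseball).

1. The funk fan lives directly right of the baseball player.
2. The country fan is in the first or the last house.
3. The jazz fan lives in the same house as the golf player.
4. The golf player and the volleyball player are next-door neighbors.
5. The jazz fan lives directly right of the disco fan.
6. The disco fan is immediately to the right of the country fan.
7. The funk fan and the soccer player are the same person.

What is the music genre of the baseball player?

classical

The disco fan is in house 2 (clue 6).
Clue 6 places the country fan in house 1.
From clue 5, the jazz fan must be in house 3.
House 1's sport must be rugby (nothing else left).
The golf player is in house 3 (clue 3).
That leaves volleyball as the sport for house 2.
House 4's sport must be baseball (nothing else left).
The only sport still possible for house 5 is soccer.
The funk fan is in house 5 (clue 1).
House 4 music genre: only classical fits.
So: house 1 = country/rugby, house 2 = disco/volleyball, house 3 = jazz/golf, house 4 = classical/baseball, house 5 = funk/soccer.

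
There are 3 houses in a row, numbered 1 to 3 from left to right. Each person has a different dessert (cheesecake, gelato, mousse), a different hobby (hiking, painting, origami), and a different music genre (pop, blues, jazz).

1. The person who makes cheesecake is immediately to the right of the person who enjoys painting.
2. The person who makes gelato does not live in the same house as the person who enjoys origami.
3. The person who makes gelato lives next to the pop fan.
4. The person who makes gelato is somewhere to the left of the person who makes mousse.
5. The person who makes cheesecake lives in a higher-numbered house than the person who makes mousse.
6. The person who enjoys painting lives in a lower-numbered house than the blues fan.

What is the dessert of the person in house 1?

gelato

The person who makes cheesecake is in house 3 (clue 5).
The person who makes mousse is in house 2 (clue 5).
So house 1 gets gelato for dessert.
The person who enjoys painting is in house 2 (clue 1).
Clue 3 places the pop fan in house 2.
The blues fan is in house 3 (clue 6).
The only hobby still possible for house 1 is hiking.
So house 3 gets origami for hobby.
So house 1 gets jazz for music genre.
So: house 1 = gelato/hiking/jazz, house 2 = mousse/painting/pop, house 3 = cheesecake/origami/blues.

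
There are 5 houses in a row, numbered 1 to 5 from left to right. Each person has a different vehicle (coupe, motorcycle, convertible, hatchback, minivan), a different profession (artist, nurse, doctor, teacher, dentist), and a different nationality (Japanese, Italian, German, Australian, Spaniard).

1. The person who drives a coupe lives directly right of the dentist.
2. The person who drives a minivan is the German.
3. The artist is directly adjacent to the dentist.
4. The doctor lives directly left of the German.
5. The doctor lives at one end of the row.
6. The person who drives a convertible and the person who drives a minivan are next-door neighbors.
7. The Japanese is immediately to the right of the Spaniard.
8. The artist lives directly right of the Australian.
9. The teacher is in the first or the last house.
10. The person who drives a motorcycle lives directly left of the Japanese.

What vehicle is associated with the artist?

The doctor is in house 1 (clue 5).
The only profession still possible for house 5 is teacher.
By clue 4, the German is in house 2.
From clue 2, the person who drives a minivan must be in house 2.
By clue 3, the dentist is in house 3.
By clue 1, the person who drives a coupe is in house 4.
The only vehicle still possible for house 1 is convertible.
The only vehicle still possible for house 3 is motorcycle.
House 5's vehicle must be hatchback (nothing else left).
The Japanese is in house 4 (clue 10).
House 3 nationality: only Spaniard fits.
House 5 nationality: only Italian fits.
Clue 8: the artist is in house 2.
House 4 profession: only nurse fits.
So house 1 gets Australian for nationality.
So: house 1 = convertible/doctor/Australian, house 2 = minivan/artist/German, house 3 = motorcycle/dentist/Spaniard, house 4 = coupe/nurse/Japanese, house 5 = hatchback/teacher/Italian.

minivan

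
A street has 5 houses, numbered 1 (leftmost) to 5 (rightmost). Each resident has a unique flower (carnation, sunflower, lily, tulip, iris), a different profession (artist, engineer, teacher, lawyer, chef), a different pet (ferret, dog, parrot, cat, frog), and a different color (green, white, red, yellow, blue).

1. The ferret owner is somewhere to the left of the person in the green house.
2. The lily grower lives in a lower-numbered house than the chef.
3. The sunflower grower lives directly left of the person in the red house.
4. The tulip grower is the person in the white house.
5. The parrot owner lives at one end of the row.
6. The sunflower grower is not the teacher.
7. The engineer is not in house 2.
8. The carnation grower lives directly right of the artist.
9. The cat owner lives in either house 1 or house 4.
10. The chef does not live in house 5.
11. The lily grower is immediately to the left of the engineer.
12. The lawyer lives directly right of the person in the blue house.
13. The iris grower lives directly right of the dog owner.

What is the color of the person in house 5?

The lily grower is narrowed to house 2 or 3; consider each.
Placing it in house 3 leads to a contradiction, so it's in house 2.
From clue 11, the engineer must be in house 3.
That leaves chef as the profession for house 4.
By clue 8, the carnation grower is in house 3.
By clue 8, the artist is in house 2.
The only profession still possible for house 1 is teacher.
The only profession still possible for house 5 is lawyer.
Clue 6: the sunflower grower is in house 4.
Clue 12 places the person in the blue house in house 4.
So house 1 gets tulip for flower.
That leaves iris as the flower for house 5.
Clue 3 places the person in the red house in house 5.
Clue 4 places the person in the white house in house 1.
Clue 13 places the dog owner in house 4.
That leaves cat as the pet for house 1.
By clue 1, the ferret owner is in house 2.
The person in the green house is in house 3 (clue 1).
House 3 pet: only frog fits.
The only pet still possible for house 5 is parrot.
So house 2 gets yellow for color.
So: house 1 = tulip/teacher/cat/white, house 2 = lily/artist/ferret/yellow, house 3 = carnation/engineer/frog/green, house 4 = sunflower/chef/dog/blue, house 5 = iris/lawyer/parrot/red.

red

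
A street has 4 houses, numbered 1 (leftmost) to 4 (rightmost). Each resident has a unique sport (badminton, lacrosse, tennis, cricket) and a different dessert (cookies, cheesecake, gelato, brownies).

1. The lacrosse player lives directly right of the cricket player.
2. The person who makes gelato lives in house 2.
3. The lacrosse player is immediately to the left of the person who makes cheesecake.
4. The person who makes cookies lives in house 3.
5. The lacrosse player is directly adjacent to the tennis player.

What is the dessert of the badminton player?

brownies

The person who makes gelato is in house 2 (clue 2).
Clue 4 places the person who makes cookies in house 3.
House 1's dessert must be brownies (nothing else left).
The only dessert still possible for house 4 is cheesecake.
Clue 3: the lacrosse player is in house 3.
The cricket player is in house 2 (clue 1).
The only sport still possible for house 1 is badminton.
That leaves tennis as the sport for house 4.
So: house 1 = badminton/brownies, house 2 = cricket/gelato, house 3 = lacrosse/cookies, house 4 = tennis/cheesecake.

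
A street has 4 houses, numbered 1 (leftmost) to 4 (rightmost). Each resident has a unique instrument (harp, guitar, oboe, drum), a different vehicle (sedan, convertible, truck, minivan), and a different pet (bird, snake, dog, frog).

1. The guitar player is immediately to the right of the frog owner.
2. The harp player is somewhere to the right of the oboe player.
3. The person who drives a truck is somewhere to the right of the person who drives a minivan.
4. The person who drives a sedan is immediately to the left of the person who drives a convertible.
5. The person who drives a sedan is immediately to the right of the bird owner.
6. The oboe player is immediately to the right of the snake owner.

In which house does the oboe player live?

So house 1 gets drum for instrument.
House 1's vehicle must be minivan (nothing else left).
So house 4 gets dog for pet.
House 3's pet must be frog (nothing else left).
Clue 1: the guitar player is in house 4.
House 2 instrument: only oboe fits.
So house 3 gets harp for instrument.
Clue 6: the snake owner is in house 1.
That leaves bird as the pet for house 2.
The person who drives a sedan is in house 3 (clue 5).
That leaves truck as the vehicle for house 2.
The only vehicle still possible for house 4 is convertible.
So: house 1 = drum/minivan/snake, house 2 = oboe/truck/bird, house 3 = harp/sedan/frog, house 4 = guitar/convertible/dog.

2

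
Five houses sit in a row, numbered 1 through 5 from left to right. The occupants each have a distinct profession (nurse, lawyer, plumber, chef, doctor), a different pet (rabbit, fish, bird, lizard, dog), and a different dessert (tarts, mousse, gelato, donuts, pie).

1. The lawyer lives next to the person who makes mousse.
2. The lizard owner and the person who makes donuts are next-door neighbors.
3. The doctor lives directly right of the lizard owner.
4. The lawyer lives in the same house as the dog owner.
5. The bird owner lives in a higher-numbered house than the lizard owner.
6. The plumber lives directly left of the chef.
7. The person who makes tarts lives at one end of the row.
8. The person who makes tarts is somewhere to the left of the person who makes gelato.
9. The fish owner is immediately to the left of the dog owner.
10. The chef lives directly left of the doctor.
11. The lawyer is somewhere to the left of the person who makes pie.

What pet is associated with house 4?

lizard

From clue 8, the person who makes tarts must be in house 1.
The chef is narrowed to house 2 or 3 or 4; consider each.
Placing it in house 2 and house 3 leads to a contradiction, so it's in house 4.
By clue 6, the plumber is in house 3.
Clue 10: the doctor is in house 5.
So house 1 gets nurse for profession.
That leaves lawyer as the profession for house 2.
The person who makes mousse is in house 3 (clue 1).
Clue 3 places the lizard owner in house 4.
Clue 4 places the dog owner in house 2.
From clue 5, the bird owner must be in house 5.
From clue 9, the fish owner must be in house 1.
House 3 pet: only rabbit fits.
From clue 2, the person who makes donuts must be in house 5.
House 2's dessert must be gelato (nothing else left).
House 4 dessert: only pie fits.
So: house 1 = nurse/fish/tarts, house 2 = lawyer/dog/gelato, house 3 = plumber/rabbit/mousse, house 4 = chef/lizard/pie, house 5 = doctor/bird/donuts.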